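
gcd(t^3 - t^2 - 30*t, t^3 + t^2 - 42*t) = t^2 - 6*t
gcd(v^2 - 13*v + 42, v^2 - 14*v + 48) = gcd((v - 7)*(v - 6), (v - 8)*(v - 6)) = v - 6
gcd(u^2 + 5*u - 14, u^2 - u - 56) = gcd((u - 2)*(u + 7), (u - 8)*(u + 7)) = u + 7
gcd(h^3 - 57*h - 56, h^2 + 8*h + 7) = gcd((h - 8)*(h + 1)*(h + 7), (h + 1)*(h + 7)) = h^2 + 8*h + 7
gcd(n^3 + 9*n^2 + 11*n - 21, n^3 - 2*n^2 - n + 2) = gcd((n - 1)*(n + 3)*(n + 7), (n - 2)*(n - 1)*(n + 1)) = n - 1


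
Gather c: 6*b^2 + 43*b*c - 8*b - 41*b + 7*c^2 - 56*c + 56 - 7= 6*b^2 - 49*b + 7*c^2 + c*(43*b - 56) + 49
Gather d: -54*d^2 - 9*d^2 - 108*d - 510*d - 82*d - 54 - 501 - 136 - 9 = -63*d^2 - 700*d - 700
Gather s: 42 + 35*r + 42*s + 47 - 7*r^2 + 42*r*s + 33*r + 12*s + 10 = -7*r^2 + 68*r + s*(42*r + 54) + 99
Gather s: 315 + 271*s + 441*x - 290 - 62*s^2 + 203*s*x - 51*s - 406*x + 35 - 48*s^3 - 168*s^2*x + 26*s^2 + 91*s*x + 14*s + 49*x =-48*s^3 + s^2*(-168*x - 36) + s*(294*x + 234) + 84*x + 60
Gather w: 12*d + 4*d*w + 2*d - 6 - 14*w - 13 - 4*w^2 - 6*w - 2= 14*d - 4*w^2 + w*(4*d - 20) - 21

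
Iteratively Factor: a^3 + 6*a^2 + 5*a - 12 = (a + 4)*(a^2 + 2*a - 3) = (a - 1)*(a + 4)*(a + 3)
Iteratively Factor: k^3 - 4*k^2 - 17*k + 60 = (k - 3)*(k^2 - k - 20) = (k - 5)*(k - 3)*(k + 4)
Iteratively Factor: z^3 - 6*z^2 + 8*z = (z - 2)*(z^2 - 4*z) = z*(z - 2)*(z - 4)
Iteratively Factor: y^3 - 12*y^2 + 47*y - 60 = (y - 3)*(y^2 - 9*y + 20) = (y - 5)*(y - 3)*(y - 4)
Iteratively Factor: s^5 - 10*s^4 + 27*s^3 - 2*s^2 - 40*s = (s - 4)*(s^4 - 6*s^3 + 3*s^2 + 10*s) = (s - 5)*(s - 4)*(s^3 - s^2 - 2*s) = (s - 5)*(s - 4)*(s - 2)*(s^2 + s) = (s - 5)*(s - 4)*(s - 2)*(s + 1)*(s)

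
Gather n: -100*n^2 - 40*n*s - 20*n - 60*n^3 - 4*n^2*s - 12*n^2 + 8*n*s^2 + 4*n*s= -60*n^3 + n^2*(-4*s - 112) + n*(8*s^2 - 36*s - 20)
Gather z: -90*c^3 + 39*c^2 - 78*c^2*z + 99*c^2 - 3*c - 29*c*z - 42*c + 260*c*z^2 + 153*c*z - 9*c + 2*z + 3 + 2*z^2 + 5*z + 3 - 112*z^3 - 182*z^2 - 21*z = -90*c^3 + 138*c^2 - 54*c - 112*z^3 + z^2*(260*c - 180) + z*(-78*c^2 + 124*c - 14) + 6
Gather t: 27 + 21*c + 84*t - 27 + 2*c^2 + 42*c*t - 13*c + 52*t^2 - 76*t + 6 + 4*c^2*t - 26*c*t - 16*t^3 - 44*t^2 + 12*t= 2*c^2 + 8*c - 16*t^3 + 8*t^2 + t*(4*c^2 + 16*c + 20) + 6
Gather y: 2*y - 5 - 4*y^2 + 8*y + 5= -4*y^2 + 10*y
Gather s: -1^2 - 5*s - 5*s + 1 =-10*s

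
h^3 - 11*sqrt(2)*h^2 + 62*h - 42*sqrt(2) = (h - 7*sqrt(2))*(h - 3*sqrt(2))*(h - sqrt(2))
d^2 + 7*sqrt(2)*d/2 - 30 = (d - 5*sqrt(2)/2)*(d + 6*sqrt(2))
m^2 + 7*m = m*(m + 7)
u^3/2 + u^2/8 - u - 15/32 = (u/2 + 1/4)*(u - 3/2)*(u + 5/4)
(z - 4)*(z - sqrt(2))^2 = z^3 - 4*z^2 - 2*sqrt(2)*z^2 + 2*z + 8*sqrt(2)*z - 8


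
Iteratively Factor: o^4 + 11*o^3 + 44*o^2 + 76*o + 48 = (o + 3)*(o^3 + 8*o^2 + 20*o + 16) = (o + 2)*(o + 3)*(o^2 + 6*o + 8) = (o + 2)^2*(o + 3)*(o + 4)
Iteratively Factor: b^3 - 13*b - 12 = (b - 4)*(b^2 + 4*b + 3) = (b - 4)*(b + 3)*(b + 1)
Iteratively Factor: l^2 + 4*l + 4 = (l + 2)*(l + 2)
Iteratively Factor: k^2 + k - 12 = (k + 4)*(k - 3)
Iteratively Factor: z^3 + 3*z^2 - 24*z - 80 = (z + 4)*(z^2 - z - 20) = (z + 4)^2*(z - 5)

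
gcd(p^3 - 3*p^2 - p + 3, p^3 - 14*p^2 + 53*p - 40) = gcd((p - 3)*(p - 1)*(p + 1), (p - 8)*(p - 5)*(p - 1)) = p - 1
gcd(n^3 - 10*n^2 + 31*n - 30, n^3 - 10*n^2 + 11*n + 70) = n - 5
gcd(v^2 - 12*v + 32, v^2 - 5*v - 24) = v - 8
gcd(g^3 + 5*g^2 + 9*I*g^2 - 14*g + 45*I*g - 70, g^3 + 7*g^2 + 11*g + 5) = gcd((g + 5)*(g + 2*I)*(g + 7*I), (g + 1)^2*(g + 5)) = g + 5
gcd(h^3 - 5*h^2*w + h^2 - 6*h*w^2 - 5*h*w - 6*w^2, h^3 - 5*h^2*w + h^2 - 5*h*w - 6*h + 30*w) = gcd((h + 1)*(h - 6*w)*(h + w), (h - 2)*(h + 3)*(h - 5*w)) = 1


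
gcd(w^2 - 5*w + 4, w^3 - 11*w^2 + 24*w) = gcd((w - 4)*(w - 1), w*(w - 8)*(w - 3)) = 1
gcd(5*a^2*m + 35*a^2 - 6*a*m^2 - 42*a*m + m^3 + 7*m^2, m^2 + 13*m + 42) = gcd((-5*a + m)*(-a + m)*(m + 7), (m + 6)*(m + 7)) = m + 7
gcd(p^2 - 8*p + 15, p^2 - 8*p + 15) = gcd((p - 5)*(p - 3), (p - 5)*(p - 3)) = p^2 - 8*p + 15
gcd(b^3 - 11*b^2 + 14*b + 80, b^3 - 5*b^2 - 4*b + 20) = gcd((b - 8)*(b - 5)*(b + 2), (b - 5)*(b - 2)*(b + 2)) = b^2 - 3*b - 10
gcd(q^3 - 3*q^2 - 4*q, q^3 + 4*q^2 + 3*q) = q^2 + q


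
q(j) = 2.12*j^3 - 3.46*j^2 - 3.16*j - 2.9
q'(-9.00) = 574.28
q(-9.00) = -1800.20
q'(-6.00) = 267.32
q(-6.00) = -566.42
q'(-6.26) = 289.39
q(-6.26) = -638.77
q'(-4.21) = 138.70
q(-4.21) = -209.11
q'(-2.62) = 58.63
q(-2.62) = -56.50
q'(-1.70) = 26.98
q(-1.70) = -17.94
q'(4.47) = 92.99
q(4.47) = 103.19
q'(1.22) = -2.14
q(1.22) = -8.06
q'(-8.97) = 570.64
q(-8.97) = -1783.03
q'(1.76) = 4.36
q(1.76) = -7.62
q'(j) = 6.36*j^2 - 6.92*j - 3.16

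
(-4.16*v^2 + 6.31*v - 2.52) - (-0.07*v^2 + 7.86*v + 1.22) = -4.09*v^2 - 1.55*v - 3.74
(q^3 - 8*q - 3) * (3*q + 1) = 3*q^4 + q^3 - 24*q^2 - 17*q - 3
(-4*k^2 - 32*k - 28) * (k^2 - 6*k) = -4*k^4 - 8*k^3 + 164*k^2 + 168*k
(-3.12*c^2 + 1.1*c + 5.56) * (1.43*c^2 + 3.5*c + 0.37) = -4.4616*c^4 - 9.347*c^3 + 10.6464*c^2 + 19.867*c + 2.0572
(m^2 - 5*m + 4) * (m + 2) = m^3 - 3*m^2 - 6*m + 8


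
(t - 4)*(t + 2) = t^2 - 2*t - 8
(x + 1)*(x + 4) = x^2 + 5*x + 4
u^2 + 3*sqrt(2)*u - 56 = (u - 4*sqrt(2))*(u + 7*sqrt(2))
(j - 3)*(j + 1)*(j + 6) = j^3 + 4*j^2 - 15*j - 18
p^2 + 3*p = p*(p + 3)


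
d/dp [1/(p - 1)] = -1/(p - 1)^2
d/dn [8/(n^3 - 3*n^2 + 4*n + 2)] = 8*(-3*n^2 + 6*n - 4)/(n^3 - 3*n^2 + 4*n + 2)^2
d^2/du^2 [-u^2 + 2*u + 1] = -2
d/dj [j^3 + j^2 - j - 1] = 3*j^2 + 2*j - 1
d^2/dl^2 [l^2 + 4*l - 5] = 2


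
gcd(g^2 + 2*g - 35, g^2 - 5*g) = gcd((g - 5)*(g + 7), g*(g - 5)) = g - 5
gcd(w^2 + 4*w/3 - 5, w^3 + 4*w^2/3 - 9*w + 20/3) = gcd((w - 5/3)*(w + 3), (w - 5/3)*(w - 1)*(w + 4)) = w - 5/3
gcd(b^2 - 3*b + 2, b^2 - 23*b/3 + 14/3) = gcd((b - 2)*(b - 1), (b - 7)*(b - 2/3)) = 1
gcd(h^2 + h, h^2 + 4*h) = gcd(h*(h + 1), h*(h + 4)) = h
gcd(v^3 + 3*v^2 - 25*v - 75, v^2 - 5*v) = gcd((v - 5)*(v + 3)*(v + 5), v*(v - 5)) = v - 5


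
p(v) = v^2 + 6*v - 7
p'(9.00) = 24.00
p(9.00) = 128.00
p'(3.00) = 12.00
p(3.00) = 20.00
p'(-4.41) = -2.82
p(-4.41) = -14.01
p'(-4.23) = -2.46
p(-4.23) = -14.49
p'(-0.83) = 4.34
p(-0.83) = -11.29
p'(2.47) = 10.94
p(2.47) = 13.92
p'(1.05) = 8.10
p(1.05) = 0.40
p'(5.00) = 16.00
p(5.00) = 48.00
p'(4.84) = 15.68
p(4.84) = 45.47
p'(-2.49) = 1.02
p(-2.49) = -15.74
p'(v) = 2*v + 6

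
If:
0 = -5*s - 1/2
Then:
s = -1/10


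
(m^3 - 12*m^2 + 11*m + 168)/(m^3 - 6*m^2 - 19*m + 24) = (m - 7)/(m - 1)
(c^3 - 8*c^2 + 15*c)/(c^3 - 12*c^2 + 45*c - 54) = c*(c - 5)/(c^2 - 9*c + 18)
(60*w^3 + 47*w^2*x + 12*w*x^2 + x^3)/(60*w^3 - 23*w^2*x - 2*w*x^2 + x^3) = (12*w^2 + 7*w*x + x^2)/(12*w^2 - 7*w*x + x^2)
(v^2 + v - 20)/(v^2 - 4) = (v^2 + v - 20)/(v^2 - 4)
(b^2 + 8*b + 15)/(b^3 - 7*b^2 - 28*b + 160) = (b + 3)/(b^2 - 12*b + 32)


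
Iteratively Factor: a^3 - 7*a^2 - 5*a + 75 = (a + 3)*(a^2 - 10*a + 25) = (a - 5)*(a + 3)*(a - 5)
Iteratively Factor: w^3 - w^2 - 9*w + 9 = (w + 3)*(w^2 - 4*w + 3) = (w - 3)*(w + 3)*(w - 1)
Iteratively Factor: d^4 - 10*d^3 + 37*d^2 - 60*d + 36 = (d - 3)*(d^3 - 7*d^2 + 16*d - 12) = (d - 3)*(d - 2)*(d^2 - 5*d + 6) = (d - 3)^2*(d - 2)*(d - 2)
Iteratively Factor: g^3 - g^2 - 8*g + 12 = (g - 2)*(g^2 + g - 6) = (g - 2)^2*(g + 3)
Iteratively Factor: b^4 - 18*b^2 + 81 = (b + 3)*(b^3 - 3*b^2 - 9*b + 27) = (b - 3)*(b + 3)*(b^2 - 9) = (b - 3)^2*(b + 3)*(b + 3)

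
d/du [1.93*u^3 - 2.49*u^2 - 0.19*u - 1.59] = 5.79*u^2 - 4.98*u - 0.19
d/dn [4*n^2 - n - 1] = 8*n - 1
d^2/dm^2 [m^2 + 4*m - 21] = 2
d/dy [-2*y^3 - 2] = -6*y^2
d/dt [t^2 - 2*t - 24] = 2*t - 2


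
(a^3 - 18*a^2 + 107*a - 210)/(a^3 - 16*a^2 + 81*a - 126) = (a - 5)/(a - 3)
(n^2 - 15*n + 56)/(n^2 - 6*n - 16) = (n - 7)/(n + 2)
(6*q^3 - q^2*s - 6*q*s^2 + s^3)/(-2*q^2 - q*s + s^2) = (-6*q^2 + 7*q*s - s^2)/(2*q - s)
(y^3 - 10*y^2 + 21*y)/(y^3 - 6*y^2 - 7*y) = (y - 3)/(y + 1)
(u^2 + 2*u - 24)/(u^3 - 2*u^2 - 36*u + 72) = (u - 4)/(u^2 - 8*u + 12)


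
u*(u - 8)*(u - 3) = u^3 - 11*u^2 + 24*u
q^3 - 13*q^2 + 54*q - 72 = (q - 6)*(q - 4)*(q - 3)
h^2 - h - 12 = (h - 4)*(h + 3)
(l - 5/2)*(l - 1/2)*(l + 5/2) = l^3 - l^2/2 - 25*l/4 + 25/8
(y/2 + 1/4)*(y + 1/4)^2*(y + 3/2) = y^4/2 + 5*y^3/4 + 29*y^2/32 + y/4 + 3/128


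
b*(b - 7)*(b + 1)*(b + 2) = b^4 - 4*b^3 - 19*b^2 - 14*b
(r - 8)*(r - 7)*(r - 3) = r^3 - 18*r^2 + 101*r - 168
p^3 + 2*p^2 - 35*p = p*(p - 5)*(p + 7)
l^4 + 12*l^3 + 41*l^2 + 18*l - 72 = (l - 1)*(l + 3)*(l + 4)*(l + 6)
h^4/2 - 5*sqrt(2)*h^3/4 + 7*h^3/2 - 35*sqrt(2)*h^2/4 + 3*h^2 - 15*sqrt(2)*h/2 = h*(h/2 + 1/2)*(h + 6)*(h - 5*sqrt(2)/2)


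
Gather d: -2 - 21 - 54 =-77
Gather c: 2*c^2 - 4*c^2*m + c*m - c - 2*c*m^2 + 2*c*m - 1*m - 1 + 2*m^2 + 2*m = c^2*(2 - 4*m) + c*(-2*m^2 + 3*m - 1) + 2*m^2 + m - 1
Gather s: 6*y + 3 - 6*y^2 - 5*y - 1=-6*y^2 + y + 2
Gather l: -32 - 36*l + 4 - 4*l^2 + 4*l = -4*l^2 - 32*l - 28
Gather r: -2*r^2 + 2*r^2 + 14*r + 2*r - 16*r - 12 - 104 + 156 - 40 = 0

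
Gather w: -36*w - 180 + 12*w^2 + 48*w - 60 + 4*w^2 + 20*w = 16*w^2 + 32*w - 240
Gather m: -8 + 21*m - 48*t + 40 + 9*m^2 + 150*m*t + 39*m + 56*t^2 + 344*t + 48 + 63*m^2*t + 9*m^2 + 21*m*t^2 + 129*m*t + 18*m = m^2*(63*t + 18) + m*(21*t^2 + 279*t + 78) + 56*t^2 + 296*t + 80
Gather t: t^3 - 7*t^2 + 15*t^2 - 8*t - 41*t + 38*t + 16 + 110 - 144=t^3 + 8*t^2 - 11*t - 18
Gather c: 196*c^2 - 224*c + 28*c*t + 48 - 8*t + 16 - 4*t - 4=196*c^2 + c*(28*t - 224) - 12*t + 60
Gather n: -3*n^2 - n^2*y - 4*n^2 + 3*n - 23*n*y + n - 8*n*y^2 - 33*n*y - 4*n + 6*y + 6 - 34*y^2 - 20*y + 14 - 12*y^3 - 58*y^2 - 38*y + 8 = n^2*(-y - 7) + n*(-8*y^2 - 56*y) - 12*y^3 - 92*y^2 - 52*y + 28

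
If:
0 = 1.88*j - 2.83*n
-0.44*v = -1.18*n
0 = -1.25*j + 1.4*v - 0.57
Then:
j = 0.46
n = 0.30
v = 0.82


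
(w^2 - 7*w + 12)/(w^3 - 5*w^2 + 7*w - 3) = (w - 4)/(w^2 - 2*w + 1)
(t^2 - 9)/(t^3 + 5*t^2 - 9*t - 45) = 1/(t + 5)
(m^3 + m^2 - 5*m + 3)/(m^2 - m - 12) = (m^2 - 2*m + 1)/(m - 4)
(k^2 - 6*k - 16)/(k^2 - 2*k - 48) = (k + 2)/(k + 6)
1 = 1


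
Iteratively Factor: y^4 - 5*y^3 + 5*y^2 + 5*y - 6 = (y + 1)*(y^3 - 6*y^2 + 11*y - 6) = (y - 3)*(y + 1)*(y^2 - 3*y + 2) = (y - 3)*(y - 1)*(y + 1)*(y - 2)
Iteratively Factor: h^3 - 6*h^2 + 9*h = (h)*(h^2 - 6*h + 9) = h*(h - 3)*(h - 3)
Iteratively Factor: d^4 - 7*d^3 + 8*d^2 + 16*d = (d)*(d^3 - 7*d^2 + 8*d + 16) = d*(d - 4)*(d^2 - 3*d - 4) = d*(d - 4)^2*(d + 1)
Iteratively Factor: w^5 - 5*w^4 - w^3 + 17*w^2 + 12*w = (w - 3)*(w^4 - 2*w^3 - 7*w^2 - 4*w) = (w - 4)*(w - 3)*(w^3 + 2*w^2 + w) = (w - 4)*(w - 3)*(w + 1)*(w^2 + w) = (w - 4)*(w - 3)*(w + 1)^2*(w)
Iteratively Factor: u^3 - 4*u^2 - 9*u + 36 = (u - 4)*(u^2 - 9) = (u - 4)*(u + 3)*(u - 3)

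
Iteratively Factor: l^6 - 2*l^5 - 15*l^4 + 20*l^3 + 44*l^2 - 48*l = (l - 2)*(l^5 - 15*l^3 - 10*l^2 + 24*l) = (l - 2)*(l + 2)*(l^4 - 2*l^3 - 11*l^2 + 12*l) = (l - 2)*(l - 1)*(l + 2)*(l^3 - l^2 - 12*l) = (l - 2)*(l - 1)*(l + 2)*(l + 3)*(l^2 - 4*l) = (l - 4)*(l - 2)*(l - 1)*(l + 2)*(l + 3)*(l)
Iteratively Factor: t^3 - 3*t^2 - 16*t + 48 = (t - 4)*(t^2 + t - 12) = (t - 4)*(t + 4)*(t - 3)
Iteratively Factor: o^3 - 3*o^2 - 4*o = (o - 4)*(o^2 + o) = o*(o - 4)*(o + 1)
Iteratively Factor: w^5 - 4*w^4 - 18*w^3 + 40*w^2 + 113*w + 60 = (w + 1)*(w^4 - 5*w^3 - 13*w^2 + 53*w + 60) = (w + 1)*(w + 3)*(w^3 - 8*w^2 + 11*w + 20) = (w - 5)*(w + 1)*(w + 3)*(w^2 - 3*w - 4) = (w - 5)*(w - 4)*(w + 1)*(w + 3)*(w + 1)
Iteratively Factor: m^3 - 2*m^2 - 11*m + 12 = (m - 4)*(m^2 + 2*m - 3) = (m - 4)*(m + 3)*(m - 1)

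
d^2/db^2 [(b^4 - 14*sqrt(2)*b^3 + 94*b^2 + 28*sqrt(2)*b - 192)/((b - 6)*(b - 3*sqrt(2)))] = 2*(b^6 - 18*b^5 - 9*sqrt(2)*b^5 + 162*b^4 + 162*sqrt(2)*b^4 - 1310*sqrt(2)*b^3 - 804*b^3 - 540*sqrt(2)*b^2 + 12384*b^2 - 25488*sqrt(2)*b + 432*b - 432*sqrt(2) + 56592)/(b^6 - 18*b^5 - 9*sqrt(2)*b^5 + 162*b^4 + 162*sqrt(2)*b^4 - 1026*sqrt(2)*b^3 - 1188*b^3 + 2916*sqrt(2)*b^2 + 5832*b^2 - 11664*b - 5832*sqrt(2)*b + 11664*sqrt(2))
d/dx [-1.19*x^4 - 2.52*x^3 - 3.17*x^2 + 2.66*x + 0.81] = -4.76*x^3 - 7.56*x^2 - 6.34*x + 2.66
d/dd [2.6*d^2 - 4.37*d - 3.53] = 5.2*d - 4.37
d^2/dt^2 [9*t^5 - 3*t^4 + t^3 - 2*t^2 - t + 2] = 180*t^3 - 36*t^2 + 6*t - 4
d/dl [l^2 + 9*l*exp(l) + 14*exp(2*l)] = 9*l*exp(l) + 2*l + 28*exp(2*l) + 9*exp(l)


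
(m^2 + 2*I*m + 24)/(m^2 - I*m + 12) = (m + 6*I)/(m + 3*I)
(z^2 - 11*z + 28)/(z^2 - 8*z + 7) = (z - 4)/(z - 1)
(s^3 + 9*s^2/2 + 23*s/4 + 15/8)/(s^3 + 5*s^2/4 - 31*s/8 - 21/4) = (4*s^2 + 12*s + 5)/(4*s^2 - s - 14)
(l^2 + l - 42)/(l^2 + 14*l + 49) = (l - 6)/(l + 7)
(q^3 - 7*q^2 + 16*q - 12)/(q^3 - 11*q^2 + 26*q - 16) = (q^2 - 5*q + 6)/(q^2 - 9*q + 8)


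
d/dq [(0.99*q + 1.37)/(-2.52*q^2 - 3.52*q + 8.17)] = (2.4948*q^2 + 6.9048*q + 12.9107)/(6.3504*q^4 + 17.7408*q^3 - 28.7864*q^2 - 57.5168*q + 66.7489)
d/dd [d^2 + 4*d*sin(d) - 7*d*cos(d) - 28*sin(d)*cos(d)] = 7*d*sin(d) + 4*d*cos(d) + 2*d + 4*sin(d) - 7*cos(d) - 28*cos(2*d)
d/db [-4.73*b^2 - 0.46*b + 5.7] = -9.46*b - 0.46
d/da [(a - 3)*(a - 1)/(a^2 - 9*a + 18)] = -5/(a^2 - 12*a + 36)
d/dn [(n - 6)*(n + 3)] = 2*n - 3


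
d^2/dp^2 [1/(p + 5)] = 2/(p + 5)^3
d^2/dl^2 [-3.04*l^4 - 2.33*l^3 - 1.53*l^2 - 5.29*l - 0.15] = -36.48*l^2 - 13.98*l - 3.06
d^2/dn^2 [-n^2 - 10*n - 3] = -2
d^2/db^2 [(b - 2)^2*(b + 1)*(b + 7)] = 12*b^2 + 24*b - 42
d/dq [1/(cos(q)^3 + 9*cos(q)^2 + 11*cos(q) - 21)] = (3*cos(q)^2 + 18*cos(q) + 11)*sin(q)/(cos(q)^3 + 9*cos(q)^2 + 11*cos(q) - 21)^2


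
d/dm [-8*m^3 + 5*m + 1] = 5 - 24*m^2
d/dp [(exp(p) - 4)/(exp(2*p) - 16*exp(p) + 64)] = -exp(2*p)/(exp(3*p) - 24*exp(2*p) + 192*exp(p) - 512)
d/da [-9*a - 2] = -9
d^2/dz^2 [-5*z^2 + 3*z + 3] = -10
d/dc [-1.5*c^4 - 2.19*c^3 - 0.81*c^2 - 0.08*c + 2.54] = -6.0*c^3 - 6.57*c^2 - 1.62*c - 0.08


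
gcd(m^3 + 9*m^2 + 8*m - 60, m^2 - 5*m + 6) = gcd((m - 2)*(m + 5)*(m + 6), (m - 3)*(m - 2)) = m - 2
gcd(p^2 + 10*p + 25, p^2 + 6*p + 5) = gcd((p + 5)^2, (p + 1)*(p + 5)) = p + 5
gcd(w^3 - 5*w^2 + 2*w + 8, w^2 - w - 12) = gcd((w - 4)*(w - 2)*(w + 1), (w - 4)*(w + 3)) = w - 4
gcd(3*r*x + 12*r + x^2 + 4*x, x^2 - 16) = x + 4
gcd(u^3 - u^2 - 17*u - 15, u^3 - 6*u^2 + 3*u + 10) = u^2 - 4*u - 5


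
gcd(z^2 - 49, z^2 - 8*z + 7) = z - 7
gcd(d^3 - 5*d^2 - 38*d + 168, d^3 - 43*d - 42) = d^2 - d - 42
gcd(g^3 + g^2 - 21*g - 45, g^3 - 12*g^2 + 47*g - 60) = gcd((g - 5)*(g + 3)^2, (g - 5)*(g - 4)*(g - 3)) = g - 5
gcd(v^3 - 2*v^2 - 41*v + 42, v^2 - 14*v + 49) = v - 7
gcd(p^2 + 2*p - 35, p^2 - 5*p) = p - 5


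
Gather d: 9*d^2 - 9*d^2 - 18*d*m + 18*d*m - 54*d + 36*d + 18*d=0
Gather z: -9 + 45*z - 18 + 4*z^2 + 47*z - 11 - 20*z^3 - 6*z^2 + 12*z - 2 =-20*z^3 - 2*z^2 + 104*z - 40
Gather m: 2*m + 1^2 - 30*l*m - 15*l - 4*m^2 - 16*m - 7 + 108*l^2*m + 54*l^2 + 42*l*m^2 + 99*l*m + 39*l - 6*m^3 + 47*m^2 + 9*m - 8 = 54*l^2 + 24*l - 6*m^3 + m^2*(42*l + 43) + m*(108*l^2 + 69*l - 5) - 14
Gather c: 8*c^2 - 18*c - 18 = 8*c^2 - 18*c - 18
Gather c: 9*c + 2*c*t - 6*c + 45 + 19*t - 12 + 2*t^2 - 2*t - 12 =c*(2*t + 3) + 2*t^2 + 17*t + 21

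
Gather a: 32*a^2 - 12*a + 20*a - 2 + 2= 32*a^2 + 8*a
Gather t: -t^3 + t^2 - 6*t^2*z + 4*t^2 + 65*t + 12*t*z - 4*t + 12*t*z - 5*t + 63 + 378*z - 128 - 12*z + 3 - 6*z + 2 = -t^3 + t^2*(5 - 6*z) + t*(24*z + 56) + 360*z - 60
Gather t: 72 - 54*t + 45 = 117 - 54*t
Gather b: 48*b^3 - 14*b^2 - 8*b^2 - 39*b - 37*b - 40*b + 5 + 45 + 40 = 48*b^3 - 22*b^2 - 116*b + 90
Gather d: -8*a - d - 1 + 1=-8*a - d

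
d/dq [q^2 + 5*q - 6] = 2*q + 5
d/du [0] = 0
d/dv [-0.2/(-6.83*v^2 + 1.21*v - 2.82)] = (0.242 - 2.732*v)/(6.83*v^2 - 1.21*v + 2.82)^2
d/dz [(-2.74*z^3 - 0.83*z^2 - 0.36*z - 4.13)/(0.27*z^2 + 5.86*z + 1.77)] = (-0.7398*z^4 - 32.1128*z^3 - 19.316*z^2 - 0.707999999999999*z + 23.5646)/(0.0729*z^4 + 3.1644*z^3 + 35.2954*z^2 + 20.7444*z + 3.1329)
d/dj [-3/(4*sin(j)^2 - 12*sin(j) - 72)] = 3*(2*sin(j) - 3)*cos(j)/(4*(sin(j) - 6)^2*(sin(j) + 3)^2)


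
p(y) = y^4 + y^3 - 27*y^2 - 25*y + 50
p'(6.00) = 623.00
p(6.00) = 440.00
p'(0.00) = -25.00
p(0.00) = 50.00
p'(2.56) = -76.47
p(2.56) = -131.22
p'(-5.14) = -211.37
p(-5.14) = 27.37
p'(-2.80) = 61.91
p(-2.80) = -52.17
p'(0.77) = -62.98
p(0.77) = 15.55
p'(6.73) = 966.74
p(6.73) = 1015.11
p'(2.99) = -52.72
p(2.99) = -159.48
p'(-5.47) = -294.53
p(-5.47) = 110.48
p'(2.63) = -73.50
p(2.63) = -136.47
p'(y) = 4*y^3 + 3*y^2 - 54*y - 25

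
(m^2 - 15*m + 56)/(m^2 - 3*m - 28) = (m - 8)/(m + 4)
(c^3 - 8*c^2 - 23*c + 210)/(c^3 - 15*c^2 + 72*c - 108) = (c^2 - 2*c - 35)/(c^2 - 9*c + 18)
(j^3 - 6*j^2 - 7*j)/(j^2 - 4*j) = (j^2 - 6*j - 7)/(j - 4)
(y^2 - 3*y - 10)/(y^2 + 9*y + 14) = (y - 5)/(y + 7)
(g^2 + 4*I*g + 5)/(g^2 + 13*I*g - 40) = (g - I)/(g + 8*I)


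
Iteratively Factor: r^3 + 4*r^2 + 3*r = (r)*(r^2 + 4*r + 3) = r*(r + 1)*(r + 3)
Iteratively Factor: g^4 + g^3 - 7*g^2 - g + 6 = (g + 1)*(g^3 - 7*g + 6) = (g - 1)*(g + 1)*(g^2 + g - 6) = (g - 2)*(g - 1)*(g + 1)*(g + 3)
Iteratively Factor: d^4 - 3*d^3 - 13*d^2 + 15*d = (d + 3)*(d^3 - 6*d^2 + 5*d) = (d - 5)*(d + 3)*(d^2 - d) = (d - 5)*(d - 1)*(d + 3)*(d)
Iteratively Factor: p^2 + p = (p + 1)*(p)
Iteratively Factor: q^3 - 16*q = (q + 4)*(q^2 - 4*q) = q*(q + 4)*(q - 4)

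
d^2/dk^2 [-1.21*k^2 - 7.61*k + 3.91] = -2.42000000000000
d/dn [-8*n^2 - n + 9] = -16*n - 1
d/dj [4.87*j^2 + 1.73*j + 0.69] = 9.74*j + 1.73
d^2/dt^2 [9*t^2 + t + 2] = 18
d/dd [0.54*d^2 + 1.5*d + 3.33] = 1.08*d + 1.5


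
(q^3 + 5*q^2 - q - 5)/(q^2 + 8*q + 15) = (q^2 - 1)/(q + 3)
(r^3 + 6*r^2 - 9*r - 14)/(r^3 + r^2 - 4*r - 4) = (r + 7)/(r + 2)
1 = 1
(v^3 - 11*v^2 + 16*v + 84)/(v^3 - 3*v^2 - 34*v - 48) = (v^2 - 13*v + 42)/(v^2 - 5*v - 24)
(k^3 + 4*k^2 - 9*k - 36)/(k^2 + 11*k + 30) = (k^3 + 4*k^2 - 9*k - 36)/(k^2 + 11*k + 30)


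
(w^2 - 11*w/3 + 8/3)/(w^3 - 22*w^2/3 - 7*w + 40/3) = (3*w - 8)/(3*w^2 - 19*w - 40)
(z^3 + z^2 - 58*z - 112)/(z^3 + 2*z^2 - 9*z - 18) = (z^2 - z - 56)/(z^2 - 9)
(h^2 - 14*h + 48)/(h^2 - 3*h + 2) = (h^2 - 14*h + 48)/(h^2 - 3*h + 2)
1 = 1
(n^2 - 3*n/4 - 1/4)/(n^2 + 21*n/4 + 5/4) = (n - 1)/(n + 5)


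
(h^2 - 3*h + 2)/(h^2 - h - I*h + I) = (h - 2)/(h - I)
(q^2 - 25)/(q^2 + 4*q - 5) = (q - 5)/(q - 1)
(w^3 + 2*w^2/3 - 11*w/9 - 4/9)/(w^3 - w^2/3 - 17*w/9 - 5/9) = (3*w^2 + w - 4)/(3*w^2 - 2*w - 5)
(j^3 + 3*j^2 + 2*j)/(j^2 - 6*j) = (j^2 + 3*j + 2)/(j - 6)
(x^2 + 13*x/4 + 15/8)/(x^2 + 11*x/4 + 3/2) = (x + 5/2)/(x + 2)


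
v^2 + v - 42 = (v - 6)*(v + 7)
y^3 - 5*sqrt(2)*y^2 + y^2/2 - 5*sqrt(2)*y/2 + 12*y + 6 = (y + 1/2)*(y - 3*sqrt(2))*(y - 2*sqrt(2))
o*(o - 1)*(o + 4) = o^3 + 3*o^2 - 4*o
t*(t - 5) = t^2 - 5*t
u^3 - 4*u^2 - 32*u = u*(u - 8)*(u + 4)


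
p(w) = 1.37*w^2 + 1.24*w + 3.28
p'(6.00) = 17.68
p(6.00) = 60.04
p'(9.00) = 25.90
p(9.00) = 125.41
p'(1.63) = 5.71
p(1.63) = 8.94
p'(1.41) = 5.10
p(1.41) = 7.75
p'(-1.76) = -3.58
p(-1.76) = 5.34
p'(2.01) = 6.75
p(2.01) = 11.31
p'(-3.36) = -7.97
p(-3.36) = 14.58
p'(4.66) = 14.01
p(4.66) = 38.81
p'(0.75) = 3.30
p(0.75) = 4.98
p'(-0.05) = 1.10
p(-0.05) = 3.22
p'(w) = 2.74*w + 1.24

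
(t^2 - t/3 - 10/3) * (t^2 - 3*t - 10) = t^4 - 10*t^3/3 - 37*t^2/3 + 40*t/3 + 100/3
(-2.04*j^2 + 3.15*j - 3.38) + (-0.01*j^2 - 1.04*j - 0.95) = -2.05*j^2 + 2.11*j - 4.33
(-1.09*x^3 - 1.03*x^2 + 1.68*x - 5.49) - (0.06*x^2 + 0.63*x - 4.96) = -1.09*x^3 - 1.09*x^2 + 1.05*x - 0.53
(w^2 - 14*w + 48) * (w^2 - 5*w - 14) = w^4 - 19*w^3 + 104*w^2 - 44*w - 672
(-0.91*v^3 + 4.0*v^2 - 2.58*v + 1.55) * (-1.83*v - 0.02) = 1.6653*v^4 - 7.3018*v^3 + 4.6414*v^2 - 2.7849*v - 0.031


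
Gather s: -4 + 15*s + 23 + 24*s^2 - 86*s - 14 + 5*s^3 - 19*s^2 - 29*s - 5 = 5*s^3 + 5*s^2 - 100*s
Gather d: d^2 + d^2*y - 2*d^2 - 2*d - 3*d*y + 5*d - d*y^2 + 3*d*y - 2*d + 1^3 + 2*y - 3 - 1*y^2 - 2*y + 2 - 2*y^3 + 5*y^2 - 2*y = d^2*(y - 1) + d*(1 - y^2) - 2*y^3 + 4*y^2 - 2*y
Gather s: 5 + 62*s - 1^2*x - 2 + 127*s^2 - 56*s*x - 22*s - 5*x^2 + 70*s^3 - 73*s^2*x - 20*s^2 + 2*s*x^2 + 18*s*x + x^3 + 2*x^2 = 70*s^3 + s^2*(107 - 73*x) + s*(2*x^2 - 38*x + 40) + x^3 - 3*x^2 - x + 3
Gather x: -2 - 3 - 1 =-6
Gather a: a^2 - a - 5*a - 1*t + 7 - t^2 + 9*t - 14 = a^2 - 6*a - t^2 + 8*t - 7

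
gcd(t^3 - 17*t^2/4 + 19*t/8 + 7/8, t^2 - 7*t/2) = t - 7/2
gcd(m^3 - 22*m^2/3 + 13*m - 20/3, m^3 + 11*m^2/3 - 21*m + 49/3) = m - 1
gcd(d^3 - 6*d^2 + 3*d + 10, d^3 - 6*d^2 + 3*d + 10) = d^3 - 6*d^2 + 3*d + 10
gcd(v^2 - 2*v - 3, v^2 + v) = v + 1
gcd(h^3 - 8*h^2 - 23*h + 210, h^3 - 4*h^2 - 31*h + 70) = h^2 - 2*h - 35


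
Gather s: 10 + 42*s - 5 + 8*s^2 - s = 8*s^2 + 41*s + 5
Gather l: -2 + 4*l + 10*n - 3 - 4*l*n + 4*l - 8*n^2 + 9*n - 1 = l*(8 - 4*n) - 8*n^2 + 19*n - 6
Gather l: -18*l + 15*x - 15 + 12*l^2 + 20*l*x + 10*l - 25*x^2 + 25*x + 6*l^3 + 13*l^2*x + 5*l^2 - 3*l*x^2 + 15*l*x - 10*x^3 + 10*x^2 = 6*l^3 + l^2*(13*x + 17) + l*(-3*x^2 + 35*x - 8) - 10*x^3 - 15*x^2 + 40*x - 15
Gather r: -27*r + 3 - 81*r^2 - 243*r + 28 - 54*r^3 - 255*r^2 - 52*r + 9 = -54*r^3 - 336*r^2 - 322*r + 40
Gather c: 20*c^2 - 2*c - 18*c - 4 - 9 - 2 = 20*c^2 - 20*c - 15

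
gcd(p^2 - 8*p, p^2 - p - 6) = 1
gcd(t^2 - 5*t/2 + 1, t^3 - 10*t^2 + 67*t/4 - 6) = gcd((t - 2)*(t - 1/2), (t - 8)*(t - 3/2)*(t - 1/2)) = t - 1/2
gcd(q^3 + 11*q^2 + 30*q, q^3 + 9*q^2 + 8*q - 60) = q^2 + 11*q + 30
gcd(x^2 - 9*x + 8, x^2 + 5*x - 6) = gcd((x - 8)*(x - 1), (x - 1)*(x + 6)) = x - 1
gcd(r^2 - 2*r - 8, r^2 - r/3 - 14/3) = r + 2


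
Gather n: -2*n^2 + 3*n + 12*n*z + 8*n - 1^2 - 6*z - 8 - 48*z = -2*n^2 + n*(12*z + 11) - 54*z - 9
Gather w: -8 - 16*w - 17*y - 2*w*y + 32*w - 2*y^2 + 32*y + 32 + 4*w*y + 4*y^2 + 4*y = w*(2*y + 16) + 2*y^2 + 19*y + 24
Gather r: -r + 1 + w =-r + w + 1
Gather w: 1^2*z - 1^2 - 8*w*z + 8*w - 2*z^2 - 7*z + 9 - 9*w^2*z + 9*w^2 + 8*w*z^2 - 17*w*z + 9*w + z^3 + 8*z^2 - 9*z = w^2*(9 - 9*z) + w*(8*z^2 - 25*z + 17) + z^3 + 6*z^2 - 15*z + 8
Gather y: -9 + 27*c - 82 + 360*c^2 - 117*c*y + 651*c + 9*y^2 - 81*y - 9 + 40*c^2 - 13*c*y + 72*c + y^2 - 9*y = 400*c^2 + 750*c + 10*y^2 + y*(-130*c - 90) - 100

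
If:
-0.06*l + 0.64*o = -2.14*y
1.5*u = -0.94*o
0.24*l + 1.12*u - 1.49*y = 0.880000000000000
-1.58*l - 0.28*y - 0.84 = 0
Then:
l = -0.74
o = -4.01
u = 2.51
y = 1.18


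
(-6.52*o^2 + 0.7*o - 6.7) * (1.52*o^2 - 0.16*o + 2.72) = -9.9104*o^4 + 2.1072*o^3 - 28.0304*o^2 + 2.976*o - 18.224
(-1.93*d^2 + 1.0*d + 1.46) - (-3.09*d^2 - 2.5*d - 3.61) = 1.16*d^2 + 3.5*d + 5.07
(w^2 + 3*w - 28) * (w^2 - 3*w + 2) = w^4 - 35*w^2 + 90*w - 56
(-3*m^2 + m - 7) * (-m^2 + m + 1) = 3*m^4 - 4*m^3 + 5*m^2 - 6*m - 7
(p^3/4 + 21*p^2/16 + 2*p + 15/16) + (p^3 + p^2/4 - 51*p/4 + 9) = 5*p^3/4 + 25*p^2/16 - 43*p/4 + 159/16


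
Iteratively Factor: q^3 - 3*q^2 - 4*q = (q + 1)*(q^2 - 4*q) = (q - 4)*(q + 1)*(q)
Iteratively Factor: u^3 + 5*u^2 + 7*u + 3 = (u + 1)*(u^2 + 4*u + 3) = (u + 1)^2*(u + 3)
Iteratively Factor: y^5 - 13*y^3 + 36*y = (y + 2)*(y^4 - 2*y^3 - 9*y^2 + 18*y) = y*(y + 2)*(y^3 - 2*y^2 - 9*y + 18) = y*(y + 2)*(y + 3)*(y^2 - 5*y + 6) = y*(y - 3)*(y + 2)*(y + 3)*(y - 2)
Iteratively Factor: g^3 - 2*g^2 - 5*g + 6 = (g + 2)*(g^2 - 4*g + 3) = (g - 1)*(g + 2)*(g - 3)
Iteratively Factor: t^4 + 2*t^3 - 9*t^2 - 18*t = (t + 2)*(t^3 - 9*t) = (t - 3)*(t + 2)*(t^2 + 3*t) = (t - 3)*(t + 2)*(t + 3)*(t)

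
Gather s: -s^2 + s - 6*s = -s^2 - 5*s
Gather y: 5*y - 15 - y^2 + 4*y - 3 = -y^2 + 9*y - 18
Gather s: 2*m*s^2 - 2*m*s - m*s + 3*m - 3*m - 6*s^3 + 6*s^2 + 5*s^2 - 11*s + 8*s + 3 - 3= -6*s^3 + s^2*(2*m + 11) + s*(-3*m - 3)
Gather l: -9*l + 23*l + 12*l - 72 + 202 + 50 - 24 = 26*l + 156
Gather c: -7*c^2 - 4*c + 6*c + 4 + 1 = -7*c^2 + 2*c + 5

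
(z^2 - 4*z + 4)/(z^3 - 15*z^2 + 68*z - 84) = (z - 2)/(z^2 - 13*z + 42)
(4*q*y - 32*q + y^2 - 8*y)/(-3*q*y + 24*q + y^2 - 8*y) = (4*q + y)/(-3*q + y)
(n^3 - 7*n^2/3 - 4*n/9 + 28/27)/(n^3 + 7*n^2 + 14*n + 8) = (27*n^3 - 63*n^2 - 12*n + 28)/(27*(n^3 + 7*n^2 + 14*n + 8))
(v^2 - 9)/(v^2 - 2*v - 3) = (v + 3)/(v + 1)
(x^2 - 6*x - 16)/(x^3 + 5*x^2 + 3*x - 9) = (x^2 - 6*x - 16)/(x^3 + 5*x^2 + 3*x - 9)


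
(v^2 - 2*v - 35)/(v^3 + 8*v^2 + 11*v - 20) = (v - 7)/(v^2 + 3*v - 4)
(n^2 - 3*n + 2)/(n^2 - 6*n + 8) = (n - 1)/(n - 4)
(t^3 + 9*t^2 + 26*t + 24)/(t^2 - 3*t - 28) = (t^2 + 5*t + 6)/(t - 7)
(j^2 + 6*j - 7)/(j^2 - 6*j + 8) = (j^2 + 6*j - 7)/(j^2 - 6*j + 8)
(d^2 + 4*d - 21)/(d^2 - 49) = (d - 3)/(d - 7)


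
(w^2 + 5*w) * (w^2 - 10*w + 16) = w^4 - 5*w^3 - 34*w^2 + 80*w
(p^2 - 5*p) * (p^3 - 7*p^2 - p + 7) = p^5 - 12*p^4 + 34*p^3 + 12*p^2 - 35*p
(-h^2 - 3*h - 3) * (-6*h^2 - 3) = 6*h^4 + 18*h^3 + 21*h^2 + 9*h + 9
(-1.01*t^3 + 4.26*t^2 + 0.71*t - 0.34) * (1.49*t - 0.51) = -1.5049*t^4 + 6.8625*t^3 - 1.1147*t^2 - 0.8687*t + 0.1734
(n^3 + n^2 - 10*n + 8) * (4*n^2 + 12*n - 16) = 4*n^5 + 16*n^4 - 44*n^3 - 104*n^2 + 256*n - 128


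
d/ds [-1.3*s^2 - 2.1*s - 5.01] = -2.6*s - 2.1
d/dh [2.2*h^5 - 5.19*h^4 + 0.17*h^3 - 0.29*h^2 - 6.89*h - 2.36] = 11.0*h^4 - 20.76*h^3 + 0.51*h^2 - 0.58*h - 6.89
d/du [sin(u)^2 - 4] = sin(2*u)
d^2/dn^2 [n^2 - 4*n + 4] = 2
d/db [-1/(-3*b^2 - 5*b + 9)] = (-6*b - 5)/(3*b^2 + 5*b - 9)^2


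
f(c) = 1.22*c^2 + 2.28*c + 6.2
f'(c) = 2.44*c + 2.28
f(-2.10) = 6.79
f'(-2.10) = -2.84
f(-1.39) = 5.39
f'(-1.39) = -1.11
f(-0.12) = 5.94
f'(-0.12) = 1.99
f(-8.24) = 70.25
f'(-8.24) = -17.83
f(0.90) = 9.24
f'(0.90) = 4.48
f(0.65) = 8.20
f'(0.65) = 3.87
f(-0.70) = 5.20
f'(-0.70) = 0.57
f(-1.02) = 5.14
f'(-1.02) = -0.21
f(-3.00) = 10.34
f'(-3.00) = -5.04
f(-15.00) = 246.50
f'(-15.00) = -34.32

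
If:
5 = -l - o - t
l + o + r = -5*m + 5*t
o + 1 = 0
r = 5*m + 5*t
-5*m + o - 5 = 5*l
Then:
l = -13/9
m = 11/45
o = -1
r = -104/9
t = -23/9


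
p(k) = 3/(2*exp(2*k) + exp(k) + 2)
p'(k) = 3*(-4*exp(2*k) - exp(k))/(2*exp(2*k) + exp(k) + 2)^2 = (-12*exp(k) - 3)*exp(k)/(2*exp(2*k) + exp(k) + 2)^2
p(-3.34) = 1.47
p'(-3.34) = -0.03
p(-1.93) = 1.37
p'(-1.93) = -0.14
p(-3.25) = 1.47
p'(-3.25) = -0.03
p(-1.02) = 1.14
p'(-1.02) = -0.38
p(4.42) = 0.00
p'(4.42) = -0.00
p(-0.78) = 1.04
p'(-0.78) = -0.47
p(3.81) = 0.00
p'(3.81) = -0.00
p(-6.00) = 1.50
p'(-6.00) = -0.00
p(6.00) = 0.00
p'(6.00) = 0.00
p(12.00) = 0.00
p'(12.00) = 0.00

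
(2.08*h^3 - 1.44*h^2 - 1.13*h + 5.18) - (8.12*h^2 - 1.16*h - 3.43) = 2.08*h^3 - 9.56*h^2 + 0.03*h + 8.61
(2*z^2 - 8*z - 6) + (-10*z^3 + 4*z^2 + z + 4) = -10*z^3 + 6*z^2 - 7*z - 2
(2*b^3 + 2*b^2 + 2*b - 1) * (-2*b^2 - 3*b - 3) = -4*b^5 - 10*b^4 - 16*b^3 - 10*b^2 - 3*b + 3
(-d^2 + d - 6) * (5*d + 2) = -5*d^3 + 3*d^2 - 28*d - 12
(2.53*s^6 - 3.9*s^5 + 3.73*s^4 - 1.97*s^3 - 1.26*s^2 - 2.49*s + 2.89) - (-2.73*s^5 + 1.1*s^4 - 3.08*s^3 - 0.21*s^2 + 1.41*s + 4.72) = 2.53*s^6 - 1.17*s^5 + 2.63*s^4 + 1.11*s^3 - 1.05*s^2 - 3.9*s - 1.83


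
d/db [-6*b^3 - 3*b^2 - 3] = 6*b*(-3*b - 1)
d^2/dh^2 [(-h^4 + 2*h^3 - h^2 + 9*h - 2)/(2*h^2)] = (-h^4 + 9*h - 6)/h^4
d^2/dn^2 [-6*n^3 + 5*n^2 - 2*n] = 10 - 36*n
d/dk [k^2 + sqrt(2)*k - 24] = 2*k + sqrt(2)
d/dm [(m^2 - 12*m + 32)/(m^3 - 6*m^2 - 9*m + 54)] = (-m^4 + 24*m^3 - 177*m^2 + 492*m - 360)/(m^6 - 12*m^5 + 18*m^4 + 216*m^3 - 567*m^2 - 972*m + 2916)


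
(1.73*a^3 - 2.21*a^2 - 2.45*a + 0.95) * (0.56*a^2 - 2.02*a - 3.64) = 0.9688*a^5 - 4.7322*a^4 - 3.205*a^3 + 13.5254*a^2 + 6.999*a - 3.458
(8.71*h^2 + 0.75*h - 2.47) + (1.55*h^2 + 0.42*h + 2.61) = 10.26*h^2 + 1.17*h + 0.14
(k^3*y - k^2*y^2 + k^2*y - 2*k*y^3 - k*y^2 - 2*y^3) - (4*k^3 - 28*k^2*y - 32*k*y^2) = k^3*y - 4*k^3 - k^2*y^2 + 29*k^2*y - 2*k*y^3 + 31*k*y^2 - 2*y^3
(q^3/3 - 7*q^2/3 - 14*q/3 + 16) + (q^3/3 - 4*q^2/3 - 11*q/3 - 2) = 2*q^3/3 - 11*q^2/3 - 25*q/3 + 14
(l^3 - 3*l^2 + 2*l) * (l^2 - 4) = l^5 - 3*l^4 - 2*l^3 + 12*l^2 - 8*l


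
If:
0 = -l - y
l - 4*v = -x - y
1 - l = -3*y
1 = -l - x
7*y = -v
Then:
No Solution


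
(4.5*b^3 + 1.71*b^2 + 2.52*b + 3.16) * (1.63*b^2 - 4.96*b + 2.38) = 7.335*b^5 - 19.5327*b^4 + 6.336*b^3 - 3.2786*b^2 - 9.676*b + 7.5208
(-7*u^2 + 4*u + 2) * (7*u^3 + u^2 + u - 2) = -49*u^5 + 21*u^4 + 11*u^3 + 20*u^2 - 6*u - 4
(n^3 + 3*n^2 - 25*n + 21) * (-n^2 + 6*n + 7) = -n^5 + 3*n^4 + 50*n^3 - 150*n^2 - 49*n + 147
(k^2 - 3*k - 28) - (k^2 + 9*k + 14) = -12*k - 42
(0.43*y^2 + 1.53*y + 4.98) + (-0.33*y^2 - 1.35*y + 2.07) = 0.1*y^2 + 0.18*y + 7.05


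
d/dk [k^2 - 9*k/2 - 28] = 2*k - 9/2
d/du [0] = 0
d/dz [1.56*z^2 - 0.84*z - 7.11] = 3.12*z - 0.84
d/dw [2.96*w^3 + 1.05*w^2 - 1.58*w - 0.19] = 8.88*w^2 + 2.1*w - 1.58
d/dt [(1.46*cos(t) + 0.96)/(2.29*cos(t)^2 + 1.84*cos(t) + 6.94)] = (3.3434*cos(t)^2 + 4.3968*cos(t) - 8.366)*sin(t)/(5.2441*cos(t)^4 + 8.4272*cos(t)^3 + 35.1708*cos(t)^2 + 25.5392*cos(t) + 48.1636)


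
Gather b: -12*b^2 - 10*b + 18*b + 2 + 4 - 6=-12*b^2 + 8*b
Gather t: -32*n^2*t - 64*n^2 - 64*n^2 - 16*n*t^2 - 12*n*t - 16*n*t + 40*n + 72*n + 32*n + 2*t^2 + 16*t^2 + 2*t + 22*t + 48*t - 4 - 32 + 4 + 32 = -128*n^2 + 144*n + t^2*(18 - 16*n) + t*(-32*n^2 - 28*n + 72)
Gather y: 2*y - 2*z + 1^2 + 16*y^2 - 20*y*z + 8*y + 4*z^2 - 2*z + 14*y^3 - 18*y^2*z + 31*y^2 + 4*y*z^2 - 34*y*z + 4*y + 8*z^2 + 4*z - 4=14*y^3 + y^2*(47 - 18*z) + y*(4*z^2 - 54*z + 14) + 12*z^2 - 3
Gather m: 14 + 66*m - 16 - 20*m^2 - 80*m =-20*m^2 - 14*m - 2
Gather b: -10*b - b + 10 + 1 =11 - 11*b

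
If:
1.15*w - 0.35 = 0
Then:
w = 0.30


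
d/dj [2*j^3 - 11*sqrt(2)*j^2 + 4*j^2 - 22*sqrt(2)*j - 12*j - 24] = 6*j^2 - 22*sqrt(2)*j + 8*j - 22*sqrt(2) - 12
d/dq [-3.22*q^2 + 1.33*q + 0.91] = 1.33 - 6.44*q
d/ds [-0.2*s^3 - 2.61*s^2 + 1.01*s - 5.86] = -0.6*s^2 - 5.22*s + 1.01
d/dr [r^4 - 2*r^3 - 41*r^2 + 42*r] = 4*r^3 - 6*r^2 - 82*r + 42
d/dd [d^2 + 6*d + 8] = 2*d + 6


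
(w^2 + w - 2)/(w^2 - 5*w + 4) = (w + 2)/(w - 4)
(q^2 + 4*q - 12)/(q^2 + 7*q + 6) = (q - 2)/(q + 1)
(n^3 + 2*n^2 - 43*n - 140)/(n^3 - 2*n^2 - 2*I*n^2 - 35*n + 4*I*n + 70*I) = (n + 4)/(n - 2*I)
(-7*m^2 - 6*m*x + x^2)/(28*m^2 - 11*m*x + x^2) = (m + x)/(-4*m + x)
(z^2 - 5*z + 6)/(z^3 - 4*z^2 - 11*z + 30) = (z - 3)/(z^2 - 2*z - 15)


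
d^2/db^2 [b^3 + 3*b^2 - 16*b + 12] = 6*b + 6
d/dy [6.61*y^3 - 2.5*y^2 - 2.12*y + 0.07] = 19.83*y^2 - 5.0*y - 2.12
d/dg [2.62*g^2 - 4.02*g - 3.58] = 5.24*g - 4.02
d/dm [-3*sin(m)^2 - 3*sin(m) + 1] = -3*sin(2*m) - 3*cos(m)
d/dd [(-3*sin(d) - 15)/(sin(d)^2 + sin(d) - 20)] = 3*cos(d)/(sin(d) - 4)^2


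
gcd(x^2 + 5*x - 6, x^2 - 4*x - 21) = 1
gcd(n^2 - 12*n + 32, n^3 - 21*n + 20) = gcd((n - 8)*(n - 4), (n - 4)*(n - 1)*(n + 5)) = n - 4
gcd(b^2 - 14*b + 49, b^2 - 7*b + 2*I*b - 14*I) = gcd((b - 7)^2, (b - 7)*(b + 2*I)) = b - 7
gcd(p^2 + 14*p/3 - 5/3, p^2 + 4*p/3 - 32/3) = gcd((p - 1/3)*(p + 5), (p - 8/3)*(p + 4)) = 1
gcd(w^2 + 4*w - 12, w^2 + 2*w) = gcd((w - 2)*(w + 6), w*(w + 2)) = 1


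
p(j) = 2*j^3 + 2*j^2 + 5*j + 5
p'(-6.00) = 197.00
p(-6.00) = -385.00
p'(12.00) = 917.00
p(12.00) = 3809.00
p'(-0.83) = 5.81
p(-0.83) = 1.08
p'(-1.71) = 15.70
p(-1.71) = -7.70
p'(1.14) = 17.36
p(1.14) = 16.26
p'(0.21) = 6.10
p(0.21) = 6.16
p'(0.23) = 6.24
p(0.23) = 6.28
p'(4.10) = 122.26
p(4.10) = 196.96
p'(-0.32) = 4.33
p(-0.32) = 3.54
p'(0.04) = 5.17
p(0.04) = 5.20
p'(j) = 6*j^2 + 4*j + 5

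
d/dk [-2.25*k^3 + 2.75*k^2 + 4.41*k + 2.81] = -6.75*k^2 + 5.5*k + 4.41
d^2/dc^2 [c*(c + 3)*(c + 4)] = 6*c + 14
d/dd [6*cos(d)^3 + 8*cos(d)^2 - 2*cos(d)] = 2*(-9*cos(d)^2 - 8*cos(d) + 1)*sin(d)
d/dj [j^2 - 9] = 2*j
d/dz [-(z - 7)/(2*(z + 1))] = -4/(z^2 + 2*z + 1)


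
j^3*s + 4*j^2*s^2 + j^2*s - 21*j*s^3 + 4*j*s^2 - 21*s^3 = (j - 3*s)*(j + 7*s)*(j*s + s)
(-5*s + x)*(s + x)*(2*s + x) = -10*s^3 - 13*s^2*x - 2*s*x^2 + x^3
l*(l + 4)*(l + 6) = l^3 + 10*l^2 + 24*l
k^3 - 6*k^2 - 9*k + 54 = (k - 6)*(k - 3)*(k + 3)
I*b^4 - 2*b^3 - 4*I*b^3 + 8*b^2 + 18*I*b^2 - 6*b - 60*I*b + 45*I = (b - 3)*(b - 3*I)*(b + 5*I)*(I*b - I)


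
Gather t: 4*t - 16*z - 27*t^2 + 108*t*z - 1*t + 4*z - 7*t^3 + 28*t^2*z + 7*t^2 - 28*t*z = -7*t^3 + t^2*(28*z - 20) + t*(80*z + 3) - 12*z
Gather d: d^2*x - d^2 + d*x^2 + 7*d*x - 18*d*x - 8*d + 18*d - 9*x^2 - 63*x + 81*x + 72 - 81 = d^2*(x - 1) + d*(x^2 - 11*x + 10) - 9*x^2 + 18*x - 9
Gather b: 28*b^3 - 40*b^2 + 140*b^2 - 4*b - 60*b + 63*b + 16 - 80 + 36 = 28*b^3 + 100*b^2 - b - 28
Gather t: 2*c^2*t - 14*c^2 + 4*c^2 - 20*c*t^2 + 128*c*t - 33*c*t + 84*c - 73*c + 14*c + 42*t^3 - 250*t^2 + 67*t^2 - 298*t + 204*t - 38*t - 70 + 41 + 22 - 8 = -10*c^2 + 25*c + 42*t^3 + t^2*(-20*c - 183) + t*(2*c^2 + 95*c - 132) - 15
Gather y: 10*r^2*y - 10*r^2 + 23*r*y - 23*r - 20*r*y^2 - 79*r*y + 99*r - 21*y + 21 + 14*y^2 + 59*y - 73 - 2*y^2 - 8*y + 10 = -10*r^2 + 76*r + y^2*(12 - 20*r) + y*(10*r^2 - 56*r + 30) - 42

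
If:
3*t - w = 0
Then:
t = w/3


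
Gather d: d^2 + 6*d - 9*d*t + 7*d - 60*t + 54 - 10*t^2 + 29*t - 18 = d^2 + d*(13 - 9*t) - 10*t^2 - 31*t + 36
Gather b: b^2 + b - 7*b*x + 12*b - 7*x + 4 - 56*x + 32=b^2 + b*(13 - 7*x) - 63*x + 36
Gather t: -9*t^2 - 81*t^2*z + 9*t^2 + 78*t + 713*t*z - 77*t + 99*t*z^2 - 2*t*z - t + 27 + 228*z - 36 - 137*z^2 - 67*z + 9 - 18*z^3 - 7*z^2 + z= -81*t^2*z + t*(99*z^2 + 711*z) - 18*z^3 - 144*z^2 + 162*z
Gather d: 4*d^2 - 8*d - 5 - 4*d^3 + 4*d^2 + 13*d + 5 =-4*d^3 + 8*d^2 + 5*d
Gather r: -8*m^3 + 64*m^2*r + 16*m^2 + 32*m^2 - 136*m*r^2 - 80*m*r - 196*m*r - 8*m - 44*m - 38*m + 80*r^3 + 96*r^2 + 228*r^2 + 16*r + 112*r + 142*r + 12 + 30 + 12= -8*m^3 + 48*m^2 - 90*m + 80*r^3 + r^2*(324 - 136*m) + r*(64*m^2 - 276*m + 270) + 54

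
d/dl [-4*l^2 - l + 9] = -8*l - 1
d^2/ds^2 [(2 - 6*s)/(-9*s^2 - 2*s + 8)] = 4*(3*(1 - 27*s)*(9*s^2 + 2*s - 8) + 4*(3*s - 1)*(9*s + 1)^2)/(9*s^2 + 2*s - 8)^3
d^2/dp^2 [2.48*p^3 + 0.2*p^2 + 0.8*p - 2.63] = 14.88*p + 0.4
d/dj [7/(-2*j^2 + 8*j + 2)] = 7*(j - 2)/(-j^2 + 4*j + 1)^2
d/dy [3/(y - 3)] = -3/(y - 3)^2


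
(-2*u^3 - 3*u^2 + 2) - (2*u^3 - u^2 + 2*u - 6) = -4*u^3 - 2*u^2 - 2*u + 8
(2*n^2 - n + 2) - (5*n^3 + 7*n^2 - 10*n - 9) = -5*n^3 - 5*n^2 + 9*n + 11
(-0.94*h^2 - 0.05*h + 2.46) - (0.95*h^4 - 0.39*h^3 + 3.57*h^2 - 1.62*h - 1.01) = -0.95*h^4 + 0.39*h^3 - 4.51*h^2 + 1.57*h + 3.47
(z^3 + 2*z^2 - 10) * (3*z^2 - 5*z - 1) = 3*z^5 + z^4 - 11*z^3 - 32*z^2 + 50*z + 10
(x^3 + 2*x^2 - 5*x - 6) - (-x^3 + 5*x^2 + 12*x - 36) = 2*x^3 - 3*x^2 - 17*x + 30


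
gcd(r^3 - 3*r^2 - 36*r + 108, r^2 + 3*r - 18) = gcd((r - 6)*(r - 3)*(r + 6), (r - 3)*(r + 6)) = r^2 + 3*r - 18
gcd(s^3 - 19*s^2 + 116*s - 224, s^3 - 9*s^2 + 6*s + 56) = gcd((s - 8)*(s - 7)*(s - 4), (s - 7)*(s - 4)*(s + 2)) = s^2 - 11*s + 28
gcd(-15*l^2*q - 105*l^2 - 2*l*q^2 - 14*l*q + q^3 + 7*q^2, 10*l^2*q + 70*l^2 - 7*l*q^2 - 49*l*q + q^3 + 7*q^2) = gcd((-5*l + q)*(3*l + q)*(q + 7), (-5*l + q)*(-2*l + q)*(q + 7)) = -5*l*q - 35*l + q^2 + 7*q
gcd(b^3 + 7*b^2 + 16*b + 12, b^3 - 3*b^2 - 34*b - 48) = b^2 + 5*b + 6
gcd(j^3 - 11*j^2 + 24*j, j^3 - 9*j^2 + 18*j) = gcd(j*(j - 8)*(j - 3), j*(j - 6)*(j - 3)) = j^2 - 3*j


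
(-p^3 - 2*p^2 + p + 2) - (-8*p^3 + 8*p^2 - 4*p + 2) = 7*p^3 - 10*p^2 + 5*p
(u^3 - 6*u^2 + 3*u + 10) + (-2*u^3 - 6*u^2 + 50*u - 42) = -u^3 - 12*u^2 + 53*u - 32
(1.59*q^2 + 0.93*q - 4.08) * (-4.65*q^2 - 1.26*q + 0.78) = -7.3935*q^4 - 6.3279*q^3 + 19.0404*q^2 + 5.8662*q - 3.1824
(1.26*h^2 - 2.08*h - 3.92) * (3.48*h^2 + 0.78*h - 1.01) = 4.3848*h^4 - 6.2556*h^3 - 16.5366*h^2 - 0.9568*h + 3.9592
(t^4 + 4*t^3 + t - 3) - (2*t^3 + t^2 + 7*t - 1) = t^4 + 2*t^3 - t^2 - 6*t - 2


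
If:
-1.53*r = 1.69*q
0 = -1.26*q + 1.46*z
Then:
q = 1.15873015873016*z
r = -1.27990455441436*z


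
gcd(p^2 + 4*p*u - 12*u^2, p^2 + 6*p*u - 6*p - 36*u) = p + 6*u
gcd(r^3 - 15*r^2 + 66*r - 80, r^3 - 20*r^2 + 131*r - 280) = r^2 - 13*r + 40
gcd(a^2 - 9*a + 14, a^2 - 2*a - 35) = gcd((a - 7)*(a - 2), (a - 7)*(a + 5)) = a - 7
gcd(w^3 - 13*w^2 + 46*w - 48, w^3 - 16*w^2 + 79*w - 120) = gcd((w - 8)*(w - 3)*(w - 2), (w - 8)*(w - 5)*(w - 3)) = w^2 - 11*w + 24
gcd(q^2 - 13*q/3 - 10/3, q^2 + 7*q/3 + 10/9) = q + 2/3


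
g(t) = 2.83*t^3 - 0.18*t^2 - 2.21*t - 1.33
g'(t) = 8.49*t^2 - 0.36*t - 2.21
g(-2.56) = -44.33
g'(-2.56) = 54.35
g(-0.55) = -0.64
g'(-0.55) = 0.56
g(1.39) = 2.85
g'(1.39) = 13.69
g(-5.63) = -499.62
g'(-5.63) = 268.92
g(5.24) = 389.32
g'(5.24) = 229.02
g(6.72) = 834.49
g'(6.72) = 378.77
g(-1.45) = -7.13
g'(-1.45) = 16.16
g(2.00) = 16.17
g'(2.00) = 31.03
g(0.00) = -1.33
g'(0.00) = -2.21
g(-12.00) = -4890.97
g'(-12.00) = 1224.67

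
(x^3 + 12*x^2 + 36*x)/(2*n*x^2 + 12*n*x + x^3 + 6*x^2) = (x + 6)/(2*n + x)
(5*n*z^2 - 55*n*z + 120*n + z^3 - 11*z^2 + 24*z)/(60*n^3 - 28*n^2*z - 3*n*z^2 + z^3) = (z^2 - 11*z + 24)/(12*n^2 - 8*n*z + z^2)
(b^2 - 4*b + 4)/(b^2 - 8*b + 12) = (b - 2)/(b - 6)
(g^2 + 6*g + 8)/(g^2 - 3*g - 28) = (g + 2)/(g - 7)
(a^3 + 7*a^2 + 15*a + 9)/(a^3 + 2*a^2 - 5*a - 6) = (a + 3)/(a - 2)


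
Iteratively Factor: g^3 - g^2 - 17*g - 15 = (g - 5)*(g^2 + 4*g + 3) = (g - 5)*(g + 3)*(g + 1)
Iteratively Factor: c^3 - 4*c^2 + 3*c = (c - 1)*(c^2 - 3*c) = c*(c - 1)*(c - 3)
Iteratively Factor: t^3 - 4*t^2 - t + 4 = (t + 1)*(t^2 - 5*t + 4) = (t - 4)*(t + 1)*(t - 1)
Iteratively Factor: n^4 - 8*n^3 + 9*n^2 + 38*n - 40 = (n + 2)*(n^3 - 10*n^2 + 29*n - 20) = (n - 4)*(n + 2)*(n^2 - 6*n + 5) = (n - 4)*(n - 1)*(n + 2)*(n - 5)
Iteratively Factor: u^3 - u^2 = (u)*(u^2 - u) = u^2*(u - 1)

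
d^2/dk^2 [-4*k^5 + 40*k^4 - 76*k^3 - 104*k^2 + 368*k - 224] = -80*k^3 + 480*k^2 - 456*k - 208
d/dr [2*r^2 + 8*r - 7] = 4*r + 8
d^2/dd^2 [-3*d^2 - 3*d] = -6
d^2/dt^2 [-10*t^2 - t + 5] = -20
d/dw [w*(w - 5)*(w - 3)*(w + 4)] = 4*w^3 - 12*w^2 - 34*w + 60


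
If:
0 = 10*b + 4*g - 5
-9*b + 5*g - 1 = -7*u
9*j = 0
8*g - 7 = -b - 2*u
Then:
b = 7/60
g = 23/24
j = 0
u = -47/120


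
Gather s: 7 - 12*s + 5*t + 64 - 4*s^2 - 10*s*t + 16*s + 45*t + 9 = -4*s^2 + s*(4 - 10*t) + 50*t + 80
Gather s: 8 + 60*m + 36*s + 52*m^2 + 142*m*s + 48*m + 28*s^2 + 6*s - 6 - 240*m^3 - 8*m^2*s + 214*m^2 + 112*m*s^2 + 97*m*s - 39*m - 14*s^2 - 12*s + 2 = -240*m^3 + 266*m^2 + 69*m + s^2*(112*m + 14) + s*(-8*m^2 + 239*m + 30) + 4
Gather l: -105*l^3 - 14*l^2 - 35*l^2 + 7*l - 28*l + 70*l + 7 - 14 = -105*l^3 - 49*l^2 + 49*l - 7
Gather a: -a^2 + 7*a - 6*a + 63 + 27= -a^2 + a + 90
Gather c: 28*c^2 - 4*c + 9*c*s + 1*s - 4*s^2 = 28*c^2 + c*(9*s - 4) - 4*s^2 + s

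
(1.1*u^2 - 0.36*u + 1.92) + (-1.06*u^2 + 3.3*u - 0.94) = 0.04*u^2 + 2.94*u + 0.98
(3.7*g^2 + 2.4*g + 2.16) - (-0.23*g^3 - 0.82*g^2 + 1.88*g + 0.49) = 0.23*g^3 + 4.52*g^2 + 0.52*g + 1.67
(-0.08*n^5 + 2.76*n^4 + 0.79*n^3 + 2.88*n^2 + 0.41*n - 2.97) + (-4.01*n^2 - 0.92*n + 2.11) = -0.08*n^5 + 2.76*n^4 + 0.79*n^3 - 1.13*n^2 - 0.51*n - 0.86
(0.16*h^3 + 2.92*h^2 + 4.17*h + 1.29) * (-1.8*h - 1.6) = -0.288*h^4 - 5.512*h^3 - 12.178*h^2 - 8.994*h - 2.064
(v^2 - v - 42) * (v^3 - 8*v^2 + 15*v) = v^5 - 9*v^4 - 19*v^3 + 321*v^2 - 630*v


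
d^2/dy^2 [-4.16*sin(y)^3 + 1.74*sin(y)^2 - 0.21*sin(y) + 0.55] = 37.44*sin(y)^3 - 6.96*sin(y)^2 - 24.75*sin(y) + 3.48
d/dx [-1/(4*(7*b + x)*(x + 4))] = (7*b + 2*x + 4)/(4*(7*b + x)^2*(x + 4)^2)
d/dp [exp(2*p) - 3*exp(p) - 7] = (2*exp(p) - 3)*exp(p)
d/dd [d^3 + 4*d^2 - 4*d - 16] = 3*d^2 + 8*d - 4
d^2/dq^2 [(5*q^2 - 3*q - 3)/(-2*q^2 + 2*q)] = (-2*q^3 + 9*q^2 - 9*q + 3)/(q^3*(q^3 - 3*q^2 + 3*q - 1))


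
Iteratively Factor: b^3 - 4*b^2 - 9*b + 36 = (b - 4)*(b^2 - 9) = (b - 4)*(b + 3)*(b - 3)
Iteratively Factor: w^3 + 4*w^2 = (w)*(w^2 + 4*w) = w*(w + 4)*(w)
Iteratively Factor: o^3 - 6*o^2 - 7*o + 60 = (o - 5)*(o^2 - o - 12) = (o - 5)*(o - 4)*(o + 3)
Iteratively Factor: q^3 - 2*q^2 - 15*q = (q + 3)*(q^2 - 5*q) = (q - 5)*(q + 3)*(q)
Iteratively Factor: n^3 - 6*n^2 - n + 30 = (n - 5)*(n^2 - n - 6) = (n - 5)*(n + 2)*(n - 3)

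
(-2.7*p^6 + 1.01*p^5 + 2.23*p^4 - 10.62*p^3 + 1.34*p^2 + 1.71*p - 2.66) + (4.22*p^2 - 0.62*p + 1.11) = -2.7*p^6 + 1.01*p^5 + 2.23*p^4 - 10.62*p^3 + 5.56*p^2 + 1.09*p - 1.55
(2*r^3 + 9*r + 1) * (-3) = -6*r^3 - 27*r - 3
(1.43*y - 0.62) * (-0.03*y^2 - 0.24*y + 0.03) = -0.0429*y^3 - 0.3246*y^2 + 0.1917*y - 0.0186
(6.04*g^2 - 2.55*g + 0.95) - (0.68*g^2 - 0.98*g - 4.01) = 5.36*g^2 - 1.57*g + 4.96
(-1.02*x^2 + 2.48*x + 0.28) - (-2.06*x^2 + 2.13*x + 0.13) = 1.04*x^2 + 0.35*x + 0.15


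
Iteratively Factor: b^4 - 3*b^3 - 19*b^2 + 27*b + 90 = (b + 3)*(b^3 - 6*b^2 - b + 30) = (b + 2)*(b + 3)*(b^2 - 8*b + 15) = (b - 5)*(b + 2)*(b + 3)*(b - 3)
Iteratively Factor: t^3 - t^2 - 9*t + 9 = (t - 3)*(t^2 + 2*t - 3) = (t - 3)*(t + 3)*(t - 1)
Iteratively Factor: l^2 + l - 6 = (l - 2)*(l + 3)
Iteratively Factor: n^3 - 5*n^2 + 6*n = (n - 2)*(n^2 - 3*n) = n*(n - 2)*(n - 3)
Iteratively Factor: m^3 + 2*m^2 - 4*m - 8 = (m - 2)*(m^2 + 4*m + 4) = (m - 2)*(m + 2)*(m + 2)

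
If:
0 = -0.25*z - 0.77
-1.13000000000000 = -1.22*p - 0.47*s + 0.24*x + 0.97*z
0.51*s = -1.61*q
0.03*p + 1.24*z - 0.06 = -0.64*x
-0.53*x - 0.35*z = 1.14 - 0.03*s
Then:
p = -61.40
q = -50.68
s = 160.00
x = 8.94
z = -3.08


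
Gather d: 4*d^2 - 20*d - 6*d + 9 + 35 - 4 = 4*d^2 - 26*d + 40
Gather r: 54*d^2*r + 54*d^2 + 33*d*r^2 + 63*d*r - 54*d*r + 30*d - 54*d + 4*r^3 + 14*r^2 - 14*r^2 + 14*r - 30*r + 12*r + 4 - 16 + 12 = 54*d^2 + 33*d*r^2 - 24*d + 4*r^3 + r*(54*d^2 + 9*d - 4)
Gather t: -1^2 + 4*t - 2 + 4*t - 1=8*t - 4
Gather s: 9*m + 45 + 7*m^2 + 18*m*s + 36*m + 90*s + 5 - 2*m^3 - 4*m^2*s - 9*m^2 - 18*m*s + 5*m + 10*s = -2*m^3 - 2*m^2 + 50*m + s*(100 - 4*m^2) + 50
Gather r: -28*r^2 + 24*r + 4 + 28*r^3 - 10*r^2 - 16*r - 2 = 28*r^3 - 38*r^2 + 8*r + 2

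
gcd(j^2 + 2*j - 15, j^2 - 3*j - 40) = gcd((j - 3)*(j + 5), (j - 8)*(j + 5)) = j + 5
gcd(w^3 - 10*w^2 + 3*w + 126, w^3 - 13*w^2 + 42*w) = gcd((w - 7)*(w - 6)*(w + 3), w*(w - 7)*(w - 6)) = w^2 - 13*w + 42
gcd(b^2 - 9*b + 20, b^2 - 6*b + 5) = b - 5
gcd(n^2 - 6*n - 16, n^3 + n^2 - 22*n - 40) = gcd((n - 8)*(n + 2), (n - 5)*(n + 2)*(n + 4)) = n + 2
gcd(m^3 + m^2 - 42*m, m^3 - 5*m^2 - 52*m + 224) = m + 7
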